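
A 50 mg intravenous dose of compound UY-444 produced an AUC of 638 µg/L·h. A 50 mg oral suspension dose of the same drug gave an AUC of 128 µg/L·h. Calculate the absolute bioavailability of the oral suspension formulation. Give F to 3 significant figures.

F = 0.201

F = (AUC_ev / D_ev) / (AUC_iv / D_iv)
  = (128/50) / (638/50)
  = 2.56 / 12.76 = 0.2006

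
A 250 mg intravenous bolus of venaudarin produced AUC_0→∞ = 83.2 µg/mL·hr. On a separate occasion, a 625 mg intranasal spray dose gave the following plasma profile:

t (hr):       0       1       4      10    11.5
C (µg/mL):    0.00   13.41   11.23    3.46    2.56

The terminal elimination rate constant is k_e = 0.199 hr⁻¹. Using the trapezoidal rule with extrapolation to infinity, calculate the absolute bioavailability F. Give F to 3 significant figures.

Trapezoidal AUC_0→11.5 (intranasal spray):
  [0→1]: (0.00+13.41)/2 × 1 = 6.705
  [1→4]: (13.41+11.23)/2 × 3 = 36.96
  [4→10]: (11.23+3.46)/2 × 6 = 44.07
  [10→11.5]: (3.46+2.56)/2 × 1.5 = 4.515
  Sum = 92.25 µg/mL·hr
Tail: C_last/k_e = 2.56/0.199 = 12.864
AUC_0→∞ (intranasal spray) = 92.25 + 12.864 = 105.114 µg/mL·hr
F = (AUC_ev/D_ev)/(AUC_iv/D_iv) = (105.114/625)/(83.2/250) = 0.1681824/0.3328 = 0.5054

F = 0.505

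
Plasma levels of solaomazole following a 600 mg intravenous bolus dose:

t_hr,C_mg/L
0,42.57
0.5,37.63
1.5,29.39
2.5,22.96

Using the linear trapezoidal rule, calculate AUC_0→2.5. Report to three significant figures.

Trapezoidal AUC_0→2.5:
  [0→0.5]: (42.57+37.63)/2 × 0.5 = 20.05
  [0.5→1.5]: (37.63+29.39)/2 × 1 = 33.51
  [1.5→2.5]: (29.39+22.96)/2 × 1 = 26.175
  Sum = 79.735 mg/L·hr

AUC = 79.7 mg/L·hr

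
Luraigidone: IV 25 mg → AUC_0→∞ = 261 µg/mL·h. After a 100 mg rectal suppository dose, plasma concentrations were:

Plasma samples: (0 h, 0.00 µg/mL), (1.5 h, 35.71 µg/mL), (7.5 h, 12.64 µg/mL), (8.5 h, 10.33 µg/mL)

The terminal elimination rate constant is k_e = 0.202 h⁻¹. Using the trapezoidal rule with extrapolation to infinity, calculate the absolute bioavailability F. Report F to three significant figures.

Trapezoidal AUC_0→8.5 (rectal suppository):
  [0→1.5]: (0.00+35.71)/2 × 1.5 = 26.7825
  [1.5→7.5]: (35.71+12.64)/2 × 6 = 145.05
  [7.5→8.5]: (12.64+10.33)/2 × 1 = 11.485
  Sum = 183.3175 µg/mL·h
Tail: C_last/k_e = 10.33/0.202 = 51.139
AUC_0→∞ (rectal suppository) = 183.3175 + 51.139 = 234.4565 µg/mL·h
F = (AUC_ev/D_ev)/(AUC_iv/D_iv) = (234.4565/100)/(261/25) = 2.344565/10.44 = 0.2246

F = 0.225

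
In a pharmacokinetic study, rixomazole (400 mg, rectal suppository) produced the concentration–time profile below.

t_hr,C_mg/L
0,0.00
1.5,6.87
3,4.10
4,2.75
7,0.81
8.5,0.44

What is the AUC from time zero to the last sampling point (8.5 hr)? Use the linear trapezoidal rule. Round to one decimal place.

Trapezoidal AUC_0→8.5:
  [0→1.5]: (0.00+6.87)/2 × 1.5 = 5.1525
  [1.5→3]: (6.87+4.10)/2 × 1.5 = 8.2275
  [3→4]: (4.10+2.75)/2 × 1 = 3.425
  [4→7]: (2.75+0.81)/2 × 3 = 5.34
  [7→8.5]: (0.81+0.44)/2 × 1.5 = 0.9375
  Sum = 23.0825 mg/L·hr

AUC = 23.1 mg/L·hr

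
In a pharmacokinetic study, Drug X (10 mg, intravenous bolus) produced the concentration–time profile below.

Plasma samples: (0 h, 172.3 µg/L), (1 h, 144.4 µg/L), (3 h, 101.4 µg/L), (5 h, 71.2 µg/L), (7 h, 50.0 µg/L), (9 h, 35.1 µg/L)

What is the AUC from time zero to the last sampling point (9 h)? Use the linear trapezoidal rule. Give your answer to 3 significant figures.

Trapezoidal AUC_0→9:
  [0→1]: (172.3+144.4)/2 × 1 = 158.35
  [1→3]: (144.4+101.4)/2 × 2 = 245.8
  [3→5]: (101.4+71.2)/2 × 2 = 172.6
  [5→7]: (71.2+50.0)/2 × 2 = 121.2
  [7→9]: (50.0+35.1)/2 × 2 = 85.1
  Sum = 783.05 µg/L·h

AUC = 783 µg/L·h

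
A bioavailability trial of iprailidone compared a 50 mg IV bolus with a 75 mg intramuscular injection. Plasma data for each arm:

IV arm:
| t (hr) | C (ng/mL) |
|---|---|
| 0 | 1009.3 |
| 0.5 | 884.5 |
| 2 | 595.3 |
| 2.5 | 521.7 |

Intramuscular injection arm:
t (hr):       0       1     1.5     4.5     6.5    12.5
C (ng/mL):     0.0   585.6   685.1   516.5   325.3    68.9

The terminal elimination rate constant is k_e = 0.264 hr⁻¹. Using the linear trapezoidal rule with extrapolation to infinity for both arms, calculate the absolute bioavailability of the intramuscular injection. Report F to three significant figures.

Trapezoidal AUC_0→2.5 (IV):
  [0→0.5]: (1009.3+884.5)/2 × 0.5 = 473.45
  [0.5→2]: (884.5+595.3)/2 × 1.5 = 1109.85
  [2→2.5]: (595.3+521.7)/2 × 0.5 = 279.25
  Sum = 1862.55 ng/mL·hr
IV tail: 521.7/0.264 = 1976.136; AUC_iv,0→∞ = 1862.55 + 1976.136 = 3838.686 ng/mL·hr
Trapezoidal AUC_0→12.5 (intramuscular injection):
  [0→1]: (0.0+585.6)/2 × 1 = 292.8
  [1→1.5]: (585.6+685.1)/2 × 0.5 = 317.675
  [1.5→4.5]: (685.1+516.5)/2 × 3 = 1802.4
  [4.5→6.5]: (516.5+325.3)/2 × 2 = 841.8
  [6.5→12.5]: (325.3+68.9)/2 × 6 = 1182.6
  Sum = 4437.275 ng/mL·hr
intramuscular injection tail: 68.9/0.264 = 260.985; AUC_ev,0→∞ = 4437.275 + 260.985 = 4698.26 ng/mL·hr
F = (AUC_ev/D_ev)/(AUC_iv/D_iv) = (4698.26/75)/(3838.686/50) = 62.6435/76.77372 = 0.8159

F = 0.816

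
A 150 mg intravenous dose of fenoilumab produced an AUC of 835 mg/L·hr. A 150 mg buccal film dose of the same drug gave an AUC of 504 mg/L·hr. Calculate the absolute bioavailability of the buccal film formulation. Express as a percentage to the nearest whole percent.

F = 60%

F = (AUC_ev / D_ev) / (AUC_iv / D_iv)
  = (504/150) / (835/150)
  = 3.36 / 5.56667 = 0.6036
  = 60.36%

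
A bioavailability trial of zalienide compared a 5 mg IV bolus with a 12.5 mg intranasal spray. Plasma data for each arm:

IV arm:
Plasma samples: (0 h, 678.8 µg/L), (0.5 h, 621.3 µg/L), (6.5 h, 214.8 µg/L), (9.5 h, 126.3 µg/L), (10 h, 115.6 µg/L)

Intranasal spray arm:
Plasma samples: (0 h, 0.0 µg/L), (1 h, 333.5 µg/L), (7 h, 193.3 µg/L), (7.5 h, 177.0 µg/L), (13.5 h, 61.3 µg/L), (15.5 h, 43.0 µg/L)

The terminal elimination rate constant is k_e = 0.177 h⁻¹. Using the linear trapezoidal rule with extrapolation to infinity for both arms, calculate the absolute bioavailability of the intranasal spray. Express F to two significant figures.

F = 0.29

Trapezoidal AUC_0→10 (IV):
  [0→0.5]: (678.8+621.3)/2 × 0.5 = 325.025
  [0.5→6.5]: (621.3+214.8)/2 × 6 = 2508.3
  [6.5→9.5]: (214.8+126.3)/2 × 3 = 511.65
  [9.5→10]: (126.3+115.6)/2 × 0.5 = 60.475
  Sum = 3405.45 µg/L·h
IV tail: 115.6/0.177 = 653.107; AUC_iv,0→∞ = 3405.45 + 653.107 = 4058.557 µg/L·h
Trapezoidal AUC_0→15.5 (intranasal spray):
  [0→1]: (0.0+333.5)/2 × 1 = 166.75
  [1→7]: (333.5+193.3)/2 × 6 = 1580.4
  [7→7.5]: (193.3+177.0)/2 × 0.5 = 92.575
  [7.5→13.5]: (177.0+61.3)/2 × 6 = 714.9
  [13.5→15.5]: (61.3+43.0)/2 × 2 = 104.3
  Sum = 2658.925 µg/L·h
intranasal spray tail: 43.0/0.177 = 242.938; AUC_ev,0→∞ = 2658.925 + 242.938 = 2901.863 µg/L·h
F = (AUC_ev/D_ev)/(AUC_iv/D_iv) = (2901.863/12.5)/(4058.557/5) = 232.14904/811.7114 = 0.2860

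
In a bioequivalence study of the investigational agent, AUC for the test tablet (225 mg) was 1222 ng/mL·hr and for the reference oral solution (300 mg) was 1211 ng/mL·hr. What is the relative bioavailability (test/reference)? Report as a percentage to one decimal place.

F_rel = 134.5%

F_rel = (AUC_test/D_test) / (AUC_ref/D_ref)
      = (1222/225) / (1211/300)
      = 5.43111 / 4.03667 = 1.3454 = 134.54%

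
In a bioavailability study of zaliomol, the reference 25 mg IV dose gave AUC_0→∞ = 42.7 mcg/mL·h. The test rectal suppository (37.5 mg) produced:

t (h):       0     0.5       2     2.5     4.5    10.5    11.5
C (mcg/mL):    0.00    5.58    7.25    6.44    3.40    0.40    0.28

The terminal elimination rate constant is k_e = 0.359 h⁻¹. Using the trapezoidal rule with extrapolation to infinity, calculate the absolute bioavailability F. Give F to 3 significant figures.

Trapezoidal AUC_0→11.5 (rectal suppository):
  [0→0.5]: (0.00+5.58)/2 × 0.5 = 1.395
  [0.5→2]: (5.58+7.25)/2 × 1.5 = 9.6225
  [2→2.5]: (7.25+6.44)/2 × 0.5 = 3.4225
  [2.5→4.5]: (6.44+3.40)/2 × 2 = 9.84
  [4.5→10.5]: (3.40+0.40)/2 × 6 = 11.4
  [10.5→11.5]: (0.40+0.28)/2 × 1 = 0.34
  Sum = 36.02 mcg/mL·h
Tail: C_last/k_e = 0.28/0.359 = 0.780
AUC_0→∞ (rectal suppository) = 36.02 + 0.780 = 36.8 mcg/mL·h
F = (AUC_ev/D_ev)/(AUC_iv/D_iv) = (36.8/37.5)/(42.7/25) = 0.981333/1.708 = 0.5746

F = 0.575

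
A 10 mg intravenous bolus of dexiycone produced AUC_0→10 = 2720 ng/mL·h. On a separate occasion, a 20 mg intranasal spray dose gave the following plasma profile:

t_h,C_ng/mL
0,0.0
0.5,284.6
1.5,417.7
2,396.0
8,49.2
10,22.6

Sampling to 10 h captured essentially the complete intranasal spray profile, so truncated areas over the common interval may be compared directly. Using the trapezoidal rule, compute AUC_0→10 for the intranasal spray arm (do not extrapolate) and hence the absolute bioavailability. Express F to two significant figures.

F = 0.37

Trapezoidal AUC_0→10 (intranasal spray):
  [0→0.5]: (0.0+284.6)/2 × 0.5 = 71.15
  [0.5→1.5]: (284.6+417.7)/2 × 1 = 351.15
  [1.5→2]: (417.7+396.0)/2 × 0.5 = 203.425
  [2→8]: (396.0+49.2)/2 × 6 = 1335.6
  [8→10]: (49.2+22.6)/2 × 2 = 71.8
  Sum = 2033.125 ng/mL·h
F = (AUC_ev/D_ev)/(AUC_iv/D_iv) = (2033.125/20)/(2720/10) = 101.65625/272 = 0.3737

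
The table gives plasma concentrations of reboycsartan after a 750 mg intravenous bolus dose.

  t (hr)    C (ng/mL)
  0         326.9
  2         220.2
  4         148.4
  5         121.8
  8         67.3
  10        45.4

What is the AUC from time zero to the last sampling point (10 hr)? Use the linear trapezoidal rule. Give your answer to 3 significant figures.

AUC = 1450 ng/mL·hr

Trapezoidal AUC_0→10:
  [0→2]: (326.9+220.2)/2 × 2 = 547.1
  [2→4]: (220.2+148.4)/2 × 2 = 368.6
  [4→5]: (148.4+121.8)/2 × 1 = 135.1
  [5→8]: (121.8+67.3)/2 × 3 = 283.65
  [8→10]: (67.3+45.4)/2 × 2 = 112.7
  Sum = 1447.15 ng/mL·hr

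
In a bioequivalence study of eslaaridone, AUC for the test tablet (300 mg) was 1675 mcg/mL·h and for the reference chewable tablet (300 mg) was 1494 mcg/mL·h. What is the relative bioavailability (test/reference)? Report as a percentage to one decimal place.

F_rel = 112.1%

F_rel = (AUC_test/D_test) / (AUC_ref/D_ref)
      = (1675/300) / (1494/300)
      = 5.58333 / 4.98 = 1.1212 = 112.12%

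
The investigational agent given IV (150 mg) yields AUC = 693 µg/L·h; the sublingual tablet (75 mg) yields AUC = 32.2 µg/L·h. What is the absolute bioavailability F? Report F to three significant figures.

F = (AUC_ev / D_ev) / (AUC_iv / D_iv)
  = (32.2/75) / (693/150)
  = 0.429333 / 4.62 = 0.0929

F = 0.0929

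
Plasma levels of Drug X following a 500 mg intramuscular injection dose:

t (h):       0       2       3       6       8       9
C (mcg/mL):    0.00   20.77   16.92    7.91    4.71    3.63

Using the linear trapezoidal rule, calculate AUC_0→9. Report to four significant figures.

AUC = 93.65 mcg/mL·h

Trapezoidal AUC_0→9:
  [0→2]: (0.00+20.77)/2 × 2 = 20.77
  [2→3]: (20.77+16.92)/2 × 1 = 18.845
  [3→6]: (16.92+7.91)/2 × 3 = 37.245
  [6→8]: (7.91+4.71)/2 × 2 = 12.62
  [8→9]: (4.71+3.63)/2 × 1 = 4.17
  Sum = 93.65 mcg/mL·h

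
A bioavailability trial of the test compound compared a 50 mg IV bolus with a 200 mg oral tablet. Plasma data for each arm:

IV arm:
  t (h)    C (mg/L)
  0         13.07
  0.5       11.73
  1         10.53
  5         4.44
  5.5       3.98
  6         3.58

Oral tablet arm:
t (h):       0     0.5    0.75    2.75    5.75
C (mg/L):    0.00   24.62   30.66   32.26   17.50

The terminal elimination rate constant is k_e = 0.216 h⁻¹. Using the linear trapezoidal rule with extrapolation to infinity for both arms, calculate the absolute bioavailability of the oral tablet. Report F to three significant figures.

Trapezoidal AUC_0→6 (IV):
  [0→0.5]: (13.07+11.73)/2 × 0.5 = 6.2
  [0.5→1]: (11.73+10.53)/2 × 0.5 = 5.565
  [1→5]: (10.53+4.44)/2 × 4 = 29.94
  [5→5.5]: (4.44+3.98)/2 × 0.5 = 2.105
  [5.5→6]: (3.98+3.58)/2 × 0.5 = 1.89
  Sum = 45.7 mg/L·h
IV tail: 3.58/0.216 = 16.574; AUC_iv,0→∞ = 45.7 + 16.574 = 62.274 mg/L·h
Trapezoidal AUC_0→5.75 (oral tablet):
  [0→0.5]: (0.00+24.62)/2 × 0.5 = 6.155
  [0.5→0.75]: (24.62+30.66)/2 × 0.25 = 6.91
  [0.75→2.75]: (30.66+32.26)/2 × 2 = 62.92
  [2.75→5.75]: (32.26+17.50)/2 × 3 = 74.64
  Sum = 150.625 mg/L·h
oral tablet tail: 17.50/0.216 = 81.019; AUC_ev,0→∞ = 150.625 + 81.019 = 231.644 mg/L·h
F = (AUC_ev/D_ev)/(AUC_iv/D_iv) = (231.644/200)/(62.274/50) = 1.15822/1.24548 = 0.9299

F = 0.930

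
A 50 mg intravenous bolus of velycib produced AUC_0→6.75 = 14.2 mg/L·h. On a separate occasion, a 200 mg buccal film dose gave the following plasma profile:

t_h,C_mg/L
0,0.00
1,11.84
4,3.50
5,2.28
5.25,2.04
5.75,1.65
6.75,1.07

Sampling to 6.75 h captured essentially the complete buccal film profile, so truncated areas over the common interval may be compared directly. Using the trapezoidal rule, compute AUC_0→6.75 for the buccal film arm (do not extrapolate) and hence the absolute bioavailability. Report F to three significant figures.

F = 0.610

Trapezoidal AUC_0→6.75 (buccal film):
  [0→1]: (0.00+11.84)/2 × 1 = 5.92
  [1→4]: (11.84+3.50)/2 × 3 = 23.01
  [4→5]: (3.50+2.28)/2 × 1 = 2.89
  [5→5.25]: (2.28+2.04)/2 × 0.25 = 0.54
  [5.25→5.75]: (2.04+1.65)/2 × 0.5 = 0.9225
  [5.75→6.75]: (1.65+1.07)/2 × 1 = 1.36
  Sum = 34.6425 mg/L·h
F = (AUC_ev/D_ev)/(AUC_iv/D_iv) = (34.6425/200)/(14.2/50) = 0.1732125/0.284 = 0.6099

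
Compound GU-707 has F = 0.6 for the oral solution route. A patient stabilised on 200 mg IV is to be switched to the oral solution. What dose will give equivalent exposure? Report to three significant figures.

D_oral = 333 mg

For equal systemic exposure: F × D_ev = D_iv
D_ev = D_iv / F = 200 / 0.6 = 333.333 mg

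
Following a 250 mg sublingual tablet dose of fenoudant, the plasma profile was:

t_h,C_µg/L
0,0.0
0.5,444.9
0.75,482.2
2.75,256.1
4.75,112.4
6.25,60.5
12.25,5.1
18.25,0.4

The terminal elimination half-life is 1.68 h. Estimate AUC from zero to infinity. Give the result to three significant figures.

Trapezoidal AUC_0→18.25:
  [0→0.5]: (0.0+444.9)/2 × 0.5 = 111.225
  [0.5→0.75]: (444.9+482.2)/2 × 0.25 = 115.8875
  [0.75→2.75]: (482.2+256.1)/2 × 2 = 738.3
  [2.75→4.75]: (256.1+112.4)/2 × 2 = 368.5
  [4.75→6.25]: (112.4+60.5)/2 × 1.5 = 129.675
  [6.25→12.25]: (60.5+5.1)/2 × 6 = 196.8
  [12.25→18.25]: (5.1+0.4)/2 × 6 = 16.5
  Sum = 1676.8875 µg/L·h
k_e = ln2 / t½ = 0.693147 / 1.68 = 0.4126 h^-1
Extrapolated tail: C_last / k_e = 0.4 / 0.4126 = 0.969
AUC_0→∞ = 1676.8875 + 0.969 = 1677.8565 µg/L·h

AUC = 1680 µg/L·h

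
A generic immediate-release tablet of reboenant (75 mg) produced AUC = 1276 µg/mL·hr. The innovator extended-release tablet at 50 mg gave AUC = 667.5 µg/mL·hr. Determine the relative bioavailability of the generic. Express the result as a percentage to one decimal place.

F_rel = 127.4%

F_rel = (AUC_test/D_test) / (AUC_ref/D_ref)
      = (1276/75) / (667.5/50)
      = 17.0133 / 13.35 = 1.2744 = 127.44%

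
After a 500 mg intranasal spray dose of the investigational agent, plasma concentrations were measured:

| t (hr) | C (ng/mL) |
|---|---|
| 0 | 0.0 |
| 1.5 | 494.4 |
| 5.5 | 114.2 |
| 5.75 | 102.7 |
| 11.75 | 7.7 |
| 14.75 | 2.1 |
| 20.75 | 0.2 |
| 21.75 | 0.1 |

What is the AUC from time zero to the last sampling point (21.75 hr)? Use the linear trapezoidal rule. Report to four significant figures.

AUC = 1968 ng/mL·hr

Trapezoidal AUC_0→21.75:
  [0→1.5]: (0.0+494.4)/2 × 1.5 = 370.8
  [1.5→5.5]: (494.4+114.2)/2 × 4 = 1217.2
  [5.5→5.75]: (114.2+102.7)/2 × 0.25 = 27.1125
  [5.75→11.75]: (102.7+7.7)/2 × 6 = 331.2
  [11.75→14.75]: (7.7+2.1)/2 × 3 = 14.7
  [14.75→20.75]: (2.1+0.2)/2 × 6 = 6.9
  [20.75→21.75]: (0.2+0.1)/2 × 1 = 0.15
  Sum = 1968.0625 ng/mL·hr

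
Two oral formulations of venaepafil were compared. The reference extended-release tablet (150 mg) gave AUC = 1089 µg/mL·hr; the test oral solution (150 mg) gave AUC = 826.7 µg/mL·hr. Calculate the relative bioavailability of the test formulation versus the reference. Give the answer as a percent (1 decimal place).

F_rel = (AUC_test/D_test) / (AUC_ref/D_ref)
      = (826.7/150) / (1089/150)
      = 5.51133 / 7.26 = 0.7591 = 75.91%

F_rel = 75.9%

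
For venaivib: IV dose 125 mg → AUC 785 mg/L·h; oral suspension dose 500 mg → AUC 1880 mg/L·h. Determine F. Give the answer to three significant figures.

F = 0.599

F = (AUC_ev / D_ev) / (AUC_iv / D_iv)
  = (1880/500) / (785/125)
  = 3.76 / 6.28 = 0.5987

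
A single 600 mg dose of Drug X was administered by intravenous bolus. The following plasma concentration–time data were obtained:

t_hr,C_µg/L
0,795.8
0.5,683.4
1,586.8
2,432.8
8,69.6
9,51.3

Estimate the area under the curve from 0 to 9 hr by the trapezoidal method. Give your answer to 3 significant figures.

AUC = 2760 µg/L·hr

Trapezoidal AUC_0→9:
  [0→0.5]: (795.8+683.4)/2 × 0.5 = 369.8
  [0.5→1]: (683.4+586.8)/2 × 0.5 = 317.55
  [1→2]: (586.8+432.8)/2 × 1 = 509.8
  [2→8]: (432.8+69.6)/2 × 6 = 1507.2
  [8→9]: (69.6+51.3)/2 × 1 = 60.45
  Sum = 2764.8 µg/L·hr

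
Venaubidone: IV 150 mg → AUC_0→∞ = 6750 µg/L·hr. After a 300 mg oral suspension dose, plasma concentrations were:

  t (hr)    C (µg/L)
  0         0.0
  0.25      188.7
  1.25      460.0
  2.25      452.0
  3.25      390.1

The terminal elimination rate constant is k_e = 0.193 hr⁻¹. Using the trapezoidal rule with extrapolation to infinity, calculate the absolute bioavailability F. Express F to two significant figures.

Trapezoidal AUC_0→3.25 (oral suspension):
  [0→0.25]: (0.0+188.7)/2 × 0.25 = 23.5875
  [0.25→1.25]: (188.7+460.0)/2 × 1 = 324.35
  [1.25→2.25]: (460.0+452.0)/2 × 1 = 456.0
  [2.25→3.25]: (452.0+390.1)/2 × 1 = 421.05
  Sum = 1224.9875 µg/L·hr
Tail: C_last/k_e = 390.1/0.193 = 2021.244
AUC_0→∞ (oral suspension) = 1224.9875 + 2021.244 = 3246.2315 µg/L·hr
F = (AUC_ev/D_ev)/(AUC_iv/D_iv) = (3246.2315/300)/(6750/150) = 10.8208/45 = 0.2405

F = 0.24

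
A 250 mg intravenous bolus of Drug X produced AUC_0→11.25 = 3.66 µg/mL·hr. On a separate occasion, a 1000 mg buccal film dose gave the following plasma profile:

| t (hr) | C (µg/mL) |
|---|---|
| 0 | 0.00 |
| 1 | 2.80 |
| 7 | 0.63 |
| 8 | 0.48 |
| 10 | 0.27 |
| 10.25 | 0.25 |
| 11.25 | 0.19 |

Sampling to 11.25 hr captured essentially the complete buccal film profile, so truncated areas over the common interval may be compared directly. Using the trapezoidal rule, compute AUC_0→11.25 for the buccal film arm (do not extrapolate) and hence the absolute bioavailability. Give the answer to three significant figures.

Trapezoidal AUC_0→11.25 (buccal film):
  [0→1]: (0.00+2.80)/2 × 1 = 1.4
  [1→7]: (2.80+0.63)/2 × 6 = 10.29
  [7→8]: (0.63+0.48)/2 × 1 = 0.555
  [8→10]: (0.48+0.27)/2 × 2 = 0.75
  [10→10.25]: (0.27+0.25)/2 × 0.25 = 0.065
  [10.25→11.25]: (0.25+0.19)/2 × 1 = 0.22
  Sum = 13.28 µg/mL·hr
F = (AUC_ev/D_ev)/(AUC_iv/D_iv) = (13.28/1000)/(3.66/250) = 0.01328/0.01464 = 0.9071

F = 0.907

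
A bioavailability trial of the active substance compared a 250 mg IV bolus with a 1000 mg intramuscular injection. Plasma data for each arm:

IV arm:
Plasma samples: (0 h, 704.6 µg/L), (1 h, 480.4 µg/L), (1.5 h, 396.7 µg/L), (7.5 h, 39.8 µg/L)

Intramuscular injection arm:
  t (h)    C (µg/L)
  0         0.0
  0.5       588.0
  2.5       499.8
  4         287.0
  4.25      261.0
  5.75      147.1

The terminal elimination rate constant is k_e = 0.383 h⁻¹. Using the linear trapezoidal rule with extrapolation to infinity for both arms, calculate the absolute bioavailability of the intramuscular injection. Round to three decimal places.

F = 0.290

Trapezoidal AUC_0→7.5 (IV):
  [0→1]: (704.6+480.4)/2 × 1 = 592.5
  [1→1.5]: (480.4+396.7)/2 × 0.5 = 219.275
  [1.5→7.5]: (396.7+39.8)/2 × 6 = 1309.5
  Sum = 2121.275 µg/L·h
IV tail: 39.8/0.383 = 103.916; AUC_iv,0→∞ = 2121.275 + 103.916 = 2225.191 µg/L·h
Trapezoidal AUC_0→5.75 (intramuscular injection):
  [0→0.5]: (0.0+588.0)/2 × 0.5 = 147.0
  [0.5→2.5]: (588.0+499.8)/2 × 2 = 1087.8
  [2.5→4]: (499.8+287.0)/2 × 1.5 = 590.1
  [4→4.25]: (287.0+261.0)/2 × 0.25 = 68.5
  [4.25→5.75]: (261.0+147.1)/2 × 1.5 = 306.075
  Sum = 2199.475 µg/L·h
intramuscular injection tail: 147.1/0.383 = 384.073; AUC_ev,0→∞ = 2199.475 + 384.073 = 2583.548 µg/L·h
F = (AUC_ev/D_ev)/(AUC_iv/D_iv) = (2583.548/1000)/(2225.191/250) = 2.583548/8.900764 = 0.2903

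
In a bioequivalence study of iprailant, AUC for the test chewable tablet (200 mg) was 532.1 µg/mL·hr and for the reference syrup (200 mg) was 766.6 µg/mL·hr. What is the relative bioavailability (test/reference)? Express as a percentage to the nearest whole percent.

F_rel = 69%

F_rel = (AUC_test/D_test) / (AUC_ref/D_ref)
      = (532.1/200) / (766.6/200)
      = 2.6605 / 3.833 = 0.6941 = 69.41%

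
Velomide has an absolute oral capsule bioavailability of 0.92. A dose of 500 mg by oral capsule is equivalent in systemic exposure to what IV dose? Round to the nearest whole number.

D_iv = 460 mg

Systemic exposure from an extravascular dose = F × D_ev, so the equivalent IV dose is F × D_ev.
D_iv = F × D_ev = 0.92 × 500 = 460 mg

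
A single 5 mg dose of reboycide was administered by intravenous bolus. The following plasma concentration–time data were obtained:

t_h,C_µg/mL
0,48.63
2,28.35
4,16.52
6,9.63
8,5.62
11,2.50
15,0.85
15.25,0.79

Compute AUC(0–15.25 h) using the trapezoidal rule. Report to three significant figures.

Trapezoidal AUC_0→15.25:
  [0→2]: (48.63+28.35)/2 × 2 = 76.98
  [2→4]: (28.35+16.52)/2 × 2 = 44.87
  [4→6]: (16.52+9.63)/2 × 2 = 26.15
  [6→8]: (9.63+5.62)/2 × 2 = 15.25
  [8→11]: (5.62+2.50)/2 × 3 = 12.18
  [11→15]: (2.50+0.85)/2 × 4 = 6.7
  [15→15.25]: (0.85+0.79)/2 × 0.25 = 0.205
  Sum = 182.335 µg/mL·h

AUC = 182 µg/mL·h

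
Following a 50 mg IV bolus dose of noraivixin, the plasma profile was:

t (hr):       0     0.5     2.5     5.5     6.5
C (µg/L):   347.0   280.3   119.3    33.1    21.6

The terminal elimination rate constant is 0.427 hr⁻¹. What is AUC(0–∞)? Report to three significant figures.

Trapezoidal AUC_0→6.5:
  [0→0.5]: (347.0+280.3)/2 × 0.5 = 156.825
  [0.5→2.5]: (280.3+119.3)/2 × 2 = 399.6
  [2.5→5.5]: (119.3+33.1)/2 × 3 = 228.6
  [5.5→6.5]: (33.1+21.6)/2 × 1 = 27.35
  Sum = 812.375 µg/L·hr
Extrapolated tail: C_last / k_e = 21.6 / 0.427 = 50.585
AUC_0→∞ = 812.375 + 50.585 = 862.96 µg/L·hr

AUC = 863 µg/L·hr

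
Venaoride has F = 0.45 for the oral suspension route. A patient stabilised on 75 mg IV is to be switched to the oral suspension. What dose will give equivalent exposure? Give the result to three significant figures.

For equal systemic exposure: F × D_ev = D_iv
D_ev = D_iv / F = 75 / 0.45 = 166.667 mg

D_oral = 167 mg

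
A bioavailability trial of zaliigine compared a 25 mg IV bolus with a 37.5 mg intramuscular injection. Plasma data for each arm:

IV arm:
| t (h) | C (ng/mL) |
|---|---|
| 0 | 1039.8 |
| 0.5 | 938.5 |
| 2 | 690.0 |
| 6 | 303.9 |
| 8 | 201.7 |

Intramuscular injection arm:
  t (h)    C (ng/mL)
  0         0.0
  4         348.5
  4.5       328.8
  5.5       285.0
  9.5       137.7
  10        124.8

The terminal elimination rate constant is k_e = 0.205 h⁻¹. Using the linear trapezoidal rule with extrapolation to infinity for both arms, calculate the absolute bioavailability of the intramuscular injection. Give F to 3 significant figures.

Trapezoidal AUC_0→8 (IV):
  [0→0.5]: (1039.8+938.5)/2 × 0.5 = 494.575
  [0.5→2]: (938.5+690.0)/2 × 1.5 = 1221.375
  [2→6]: (690.0+303.9)/2 × 4 = 1987.8
  [6→8]: (303.9+201.7)/2 × 2 = 505.6
  Sum = 4209.35 ng/mL·h
IV tail: 201.7/0.205 = 983.902; AUC_iv,0→∞ = 4209.35 + 983.902 = 5193.252 ng/mL·h
Trapezoidal AUC_0→10 (intramuscular injection):
  [0→4]: (0.0+348.5)/2 × 4 = 697.0
  [4→4.5]: (348.5+328.8)/2 × 0.5 = 169.325
  [4.5→5.5]: (328.8+285.0)/2 × 1 = 306.9
  [5.5→9.5]: (285.0+137.7)/2 × 4 = 845.4
  [9.5→10]: (137.7+124.8)/2 × 0.5 = 65.625
  Sum = 2084.25 ng/mL·h
intramuscular injection tail: 124.8/0.205 = 608.780; AUC_ev,0→∞ = 2084.25 + 608.780 = 2693.03 ng/mL·h
F = (AUC_ev/D_ev)/(AUC_iv/D_iv) = (2693.03/37.5)/(5193.252/25) = 71.8141/207.73008 = 0.3457

F = 0.346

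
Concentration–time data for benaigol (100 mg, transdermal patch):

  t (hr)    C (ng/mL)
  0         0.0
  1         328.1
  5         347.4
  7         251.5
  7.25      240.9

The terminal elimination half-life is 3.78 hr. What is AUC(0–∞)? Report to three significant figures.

Trapezoidal AUC_0→7.25:
  [0→1]: (0.0+328.1)/2 × 1 = 164.05
  [1→5]: (328.1+347.4)/2 × 4 = 1351.0
  [5→7]: (347.4+251.5)/2 × 2 = 598.9
  [7→7.25]: (251.5+240.9)/2 × 0.25 = 61.55
  Sum = 2175.5 ng/mL·hr
k_e = ln2 / t½ = 0.693147 / 3.78 = 0.1834 hr^-1
Extrapolated tail: C_last / k_e = 240.9 / 0.1834 = 1313.522
AUC_0→∞ = 2175.5 + 1313.522 = 3489.022 ng/mL·hr

AUC = 3490 ng/mL·hr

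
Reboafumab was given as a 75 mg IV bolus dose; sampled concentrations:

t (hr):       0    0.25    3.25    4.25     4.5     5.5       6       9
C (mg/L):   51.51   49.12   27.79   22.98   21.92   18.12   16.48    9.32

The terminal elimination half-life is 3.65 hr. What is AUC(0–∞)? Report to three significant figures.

Trapezoidal AUC_0→9:
  [0→0.25]: (51.51+49.12)/2 × 0.25 = 12.57875
  [0.25→3.25]: (49.12+27.79)/2 × 3 = 115.365
  [3.25→4.25]: (27.79+22.98)/2 × 1 = 25.385
  [4.25→4.5]: (22.98+21.92)/2 × 0.25 = 5.6125
  [4.5→5.5]: (21.92+18.12)/2 × 1 = 20.02
  [5.5→6]: (18.12+16.48)/2 × 0.5 = 8.65
  [6→9]: (16.48+9.32)/2 × 3 = 38.7
  Sum = 226.31125 mg/L·hr
k_e = ln2 / t½ = 0.693147 / 3.65 = 0.1899 hr^-1
Extrapolated tail: C_last / k_e = 9.32 / 0.1899 = 49.078
AUC_0→∞ = 226.31125 + 49.078 = 275.38925 mg/L·hr

AUC = 275 mg/L·hr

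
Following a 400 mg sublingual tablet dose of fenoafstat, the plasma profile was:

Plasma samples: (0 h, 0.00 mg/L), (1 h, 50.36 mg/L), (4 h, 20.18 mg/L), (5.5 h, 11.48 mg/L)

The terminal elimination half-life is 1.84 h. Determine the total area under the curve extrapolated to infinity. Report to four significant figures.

Trapezoidal AUC_0→5.5:
  [0→1]: (0.00+50.36)/2 × 1 = 25.18
  [1→4]: (50.36+20.18)/2 × 3 = 105.81
  [4→5.5]: (20.18+11.48)/2 × 1.5 = 23.745
  Sum = 154.735 mg/L·h
k_e = ln2 / t½ = 0.693147 / 1.84 = 0.3767 h^-1
Extrapolated tail: C_last / k_e = 11.48 / 0.3767 = 30.475
AUC_0→∞ = 154.735 + 30.475 = 185.21 mg/L·h

AUC = 185.2 mg/L·h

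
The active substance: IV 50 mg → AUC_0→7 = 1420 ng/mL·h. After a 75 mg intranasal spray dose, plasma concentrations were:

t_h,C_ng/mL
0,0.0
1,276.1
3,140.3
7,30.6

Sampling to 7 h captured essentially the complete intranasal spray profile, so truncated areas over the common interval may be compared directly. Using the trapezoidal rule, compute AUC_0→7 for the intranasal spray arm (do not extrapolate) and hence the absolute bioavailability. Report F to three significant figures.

Trapezoidal AUC_0→7 (intranasal spray):
  [0→1]: (0.0+276.1)/2 × 1 = 138.05
  [1→3]: (276.1+140.3)/2 × 2 = 416.4
  [3→7]: (140.3+30.6)/2 × 4 = 341.8
  Sum = 896.25 ng/mL·h
F = (AUC_ev/D_ev)/(AUC_iv/D_iv) = (896.25/75)/(1420/50) = 11.95/28.4 = 0.4208

F = 0.421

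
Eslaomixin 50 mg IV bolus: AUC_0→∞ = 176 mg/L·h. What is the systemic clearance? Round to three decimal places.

CL = Dose_iv / AUC_0→∞
   = 50 / 176 = 0.284091 L/h

CL = 0.284 L/h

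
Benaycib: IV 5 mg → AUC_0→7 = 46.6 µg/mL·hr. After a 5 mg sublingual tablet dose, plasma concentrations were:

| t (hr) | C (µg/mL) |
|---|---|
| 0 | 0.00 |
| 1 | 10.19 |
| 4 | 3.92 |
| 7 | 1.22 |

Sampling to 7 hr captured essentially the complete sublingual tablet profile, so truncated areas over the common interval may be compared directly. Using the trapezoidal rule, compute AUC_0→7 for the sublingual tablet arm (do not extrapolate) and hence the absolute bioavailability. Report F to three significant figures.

F = 0.729

Trapezoidal AUC_0→7 (sublingual tablet):
  [0→1]: (0.00+10.19)/2 × 1 = 5.095
  [1→4]: (10.19+3.92)/2 × 3 = 21.165
  [4→7]: (3.92+1.22)/2 × 3 = 7.71
  Sum = 33.97 µg/mL·hr
F = (AUC_ev/D_ev)/(AUC_iv/D_iv) = (33.97/5)/(46.6/5) = 6.794/9.32 = 0.7290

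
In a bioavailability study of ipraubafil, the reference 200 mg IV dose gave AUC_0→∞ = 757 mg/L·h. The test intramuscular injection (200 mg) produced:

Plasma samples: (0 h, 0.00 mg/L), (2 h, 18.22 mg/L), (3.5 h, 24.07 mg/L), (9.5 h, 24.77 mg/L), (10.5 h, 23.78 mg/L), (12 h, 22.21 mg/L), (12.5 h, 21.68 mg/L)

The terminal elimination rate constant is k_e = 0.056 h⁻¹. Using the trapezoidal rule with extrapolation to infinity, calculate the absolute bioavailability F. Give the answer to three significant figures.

Trapezoidal AUC_0→12.5 (intramuscular injection):
  [0→2]: (0.00+18.22)/2 × 2 = 18.22
  [2→3.5]: (18.22+24.07)/2 × 1.5 = 31.7175
  [3.5→9.5]: (24.07+24.77)/2 × 6 = 146.52
  [9.5→10.5]: (24.77+23.78)/2 × 1 = 24.275
  [10.5→12]: (23.78+22.21)/2 × 1.5 = 34.4925
  [12→12.5]: (22.21+21.68)/2 × 0.5 = 10.9725
  Sum = 266.1975 mg/L·h
Tail: C_last/k_e = 21.68/0.056 = 387.143
AUC_0→∞ (intramuscular injection) = 266.1975 + 387.143 = 653.3405 mg/L·h
F = (AUC_ev/D_ev)/(AUC_iv/D_iv) = (653.3405/200)/(757/200) = 3.2667025/3.785 = 0.8631

F = 0.863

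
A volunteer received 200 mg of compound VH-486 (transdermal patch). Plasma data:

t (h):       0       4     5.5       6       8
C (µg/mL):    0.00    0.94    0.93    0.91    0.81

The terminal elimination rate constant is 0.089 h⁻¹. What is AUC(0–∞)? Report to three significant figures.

Trapezoidal AUC_0→8:
  [0→4]: (0.00+0.94)/2 × 4 = 1.88
  [4→5.5]: (0.94+0.93)/2 × 1.5 = 1.4025
  [5.5→6]: (0.93+0.91)/2 × 0.5 = 0.46
  [6→8]: (0.91+0.81)/2 × 2 = 1.72
  Sum = 5.4625 µg/mL·h
Extrapolated tail: C_last / k_e = 0.81 / 0.089 = 9.101
AUC_0→∞ = 5.4625 + 9.101 = 14.5635 µg/mL·h

AUC = 14.6 µg/mL·h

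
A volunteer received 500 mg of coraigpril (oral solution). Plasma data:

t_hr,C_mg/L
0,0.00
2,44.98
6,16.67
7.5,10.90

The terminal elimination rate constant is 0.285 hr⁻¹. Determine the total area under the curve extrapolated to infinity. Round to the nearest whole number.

AUC = 227 mg/L·hr

Trapezoidal AUC_0→7.5:
  [0→2]: (0.00+44.98)/2 × 2 = 44.98
  [2→6]: (44.98+16.67)/2 × 4 = 123.3
  [6→7.5]: (16.67+10.90)/2 × 1.5 = 20.6775
  Sum = 188.9575 mg/L·hr
Extrapolated tail: C_last / k_e = 10.90 / 0.285 = 38.246
AUC_0→∞ = 188.9575 + 38.246 = 227.2035 mg/L·hr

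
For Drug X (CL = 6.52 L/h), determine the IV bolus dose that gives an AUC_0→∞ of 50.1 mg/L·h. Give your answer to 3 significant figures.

Dose_iv = CL × AUC_0→∞
     = 6.52 × 50.1 = 326.652 mg

Dose = 327 mg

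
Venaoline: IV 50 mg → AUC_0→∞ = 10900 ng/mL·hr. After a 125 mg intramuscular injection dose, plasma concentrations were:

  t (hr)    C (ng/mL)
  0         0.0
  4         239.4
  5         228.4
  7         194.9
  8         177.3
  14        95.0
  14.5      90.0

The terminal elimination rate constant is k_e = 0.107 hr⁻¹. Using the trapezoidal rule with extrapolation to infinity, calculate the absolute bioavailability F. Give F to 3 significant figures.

F = 0.111

Trapezoidal AUC_0→14.5 (intramuscular injection):
  [0→4]: (0.0+239.4)/2 × 4 = 478.8
  [4→5]: (239.4+228.4)/2 × 1 = 233.9
  [5→7]: (228.4+194.9)/2 × 2 = 423.3
  [7→8]: (194.9+177.3)/2 × 1 = 186.1
  [8→14]: (177.3+95.0)/2 × 6 = 816.9
  [14→14.5]: (95.0+90.0)/2 × 0.5 = 46.25
  Sum = 2185.25 ng/mL·hr
Tail: C_last/k_e = 90.0/0.107 = 841.121
AUC_0→∞ (intramuscular injection) = 2185.25 + 841.121 = 3026.371 ng/mL·hr
F = (AUC_ev/D_ev)/(AUC_iv/D_iv) = (3026.371/125)/(10900/50) = 24.210968/218 = 0.1111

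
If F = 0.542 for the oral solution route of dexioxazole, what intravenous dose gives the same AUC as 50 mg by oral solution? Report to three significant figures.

Systemic exposure from an extravascular dose = F × D_ev, so the equivalent IV dose is F × D_ev.
D_iv = F × D_ev = 0.542 × 50 = 27.1 mg

D_iv = 27.1 mg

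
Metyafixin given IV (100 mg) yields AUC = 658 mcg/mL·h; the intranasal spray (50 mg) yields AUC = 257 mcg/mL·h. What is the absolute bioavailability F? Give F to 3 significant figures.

F = 0.781

F = (AUC_ev / D_ev) / (AUC_iv / D_iv)
  = (257/50) / (658/100)
  = 5.14 / 6.58 = 0.7812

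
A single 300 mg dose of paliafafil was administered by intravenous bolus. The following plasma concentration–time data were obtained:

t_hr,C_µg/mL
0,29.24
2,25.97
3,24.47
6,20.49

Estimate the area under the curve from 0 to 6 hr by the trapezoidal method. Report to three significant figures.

AUC = 148 µg/mL·hr

Trapezoidal AUC_0→6:
  [0→2]: (29.24+25.97)/2 × 2 = 55.21
  [2→3]: (25.97+24.47)/2 × 1 = 25.22
  [3→6]: (24.47+20.49)/2 × 3 = 67.44
  Sum = 147.87 µg/mL·hr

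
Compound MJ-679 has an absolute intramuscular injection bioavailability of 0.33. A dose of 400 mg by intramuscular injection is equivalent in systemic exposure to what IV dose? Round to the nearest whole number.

Systemic exposure from an extravascular dose = F × D_ev, so the equivalent IV dose is F × D_ev.
D_iv = F × D_ev = 0.33 × 400 = 132 mg

D_iv = 132 mg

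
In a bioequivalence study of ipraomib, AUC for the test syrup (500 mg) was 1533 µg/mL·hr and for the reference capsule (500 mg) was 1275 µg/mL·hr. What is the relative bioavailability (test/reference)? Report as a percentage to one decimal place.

F_rel = (AUC_test/D_test) / (AUC_ref/D_ref)
      = (1533/500) / (1275/500)
      = 3.066 / 2.55 = 1.2024 = 120.24%

F_rel = 120.2%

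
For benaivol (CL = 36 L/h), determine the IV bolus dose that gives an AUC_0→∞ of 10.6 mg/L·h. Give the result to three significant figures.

Dose = 382 mg

Dose_iv = CL × AUC_0→∞
     = 36 × 10.6 = 381.6 mg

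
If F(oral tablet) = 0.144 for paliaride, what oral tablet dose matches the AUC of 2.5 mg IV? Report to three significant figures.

For equal systemic exposure: F × D_ev = D_iv
D_ev = D_iv / F = 2.5 / 0.144 = 17.3611 mg

D_oral = 17.4 mg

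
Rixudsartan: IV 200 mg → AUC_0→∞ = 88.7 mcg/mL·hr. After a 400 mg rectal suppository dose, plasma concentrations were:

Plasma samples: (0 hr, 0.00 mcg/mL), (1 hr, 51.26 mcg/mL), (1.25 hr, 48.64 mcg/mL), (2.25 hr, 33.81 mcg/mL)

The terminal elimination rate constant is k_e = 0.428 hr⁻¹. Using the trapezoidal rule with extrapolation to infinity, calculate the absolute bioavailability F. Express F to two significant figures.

F = 0.89

Trapezoidal AUC_0→2.25 (rectal suppository):
  [0→1]: (0.00+51.26)/2 × 1 = 25.63
  [1→1.25]: (51.26+48.64)/2 × 0.25 = 12.4875
  [1.25→2.25]: (48.64+33.81)/2 × 1 = 41.225
  Sum = 79.3425 mcg/mL·hr
Tail: C_last/k_e = 33.81/0.428 = 78.995
AUC_0→∞ (rectal suppository) = 79.3425 + 78.995 = 158.3375 mcg/mL·hr
F = (AUC_ev/D_ev)/(AUC_iv/D_iv) = (158.3375/400)/(88.7/200) = 0.39584375/0.4435 = 0.8925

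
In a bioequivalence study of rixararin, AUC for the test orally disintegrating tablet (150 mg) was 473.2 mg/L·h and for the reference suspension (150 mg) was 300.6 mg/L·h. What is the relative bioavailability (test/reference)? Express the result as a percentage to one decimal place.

F_rel = 157.4%

F_rel = (AUC_test/D_test) / (AUC_ref/D_ref)
      = (473.2/150) / (300.6/150)
      = 3.15467 / 2.004 = 1.5742 = 157.42%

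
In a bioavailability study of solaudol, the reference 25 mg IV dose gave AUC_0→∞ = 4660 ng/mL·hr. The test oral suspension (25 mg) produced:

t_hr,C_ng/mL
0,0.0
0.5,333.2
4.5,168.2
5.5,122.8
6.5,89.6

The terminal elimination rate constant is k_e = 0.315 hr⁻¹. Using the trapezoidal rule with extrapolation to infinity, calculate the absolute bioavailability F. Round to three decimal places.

Trapezoidal AUC_0→6.5 (oral suspension):
  [0→0.5]: (0.0+333.2)/2 × 0.5 = 83.3
  [0.5→4.5]: (333.2+168.2)/2 × 4 = 1002.8
  [4.5→5.5]: (168.2+122.8)/2 × 1 = 145.5
  [5.5→6.5]: (122.8+89.6)/2 × 1 = 106.2
  Sum = 1337.8 ng/mL·hr
Tail: C_last/k_e = 89.6/0.315 = 284.444
AUC_0→∞ (oral suspension) = 1337.8 + 284.444 = 1622.244 ng/mL·hr
F = (AUC_ev/D_ev)/(AUC_iv/D_iv) = (1622.244/25)/(4660/25) = 64.88976/186.4 = 0.3481

F = 0.348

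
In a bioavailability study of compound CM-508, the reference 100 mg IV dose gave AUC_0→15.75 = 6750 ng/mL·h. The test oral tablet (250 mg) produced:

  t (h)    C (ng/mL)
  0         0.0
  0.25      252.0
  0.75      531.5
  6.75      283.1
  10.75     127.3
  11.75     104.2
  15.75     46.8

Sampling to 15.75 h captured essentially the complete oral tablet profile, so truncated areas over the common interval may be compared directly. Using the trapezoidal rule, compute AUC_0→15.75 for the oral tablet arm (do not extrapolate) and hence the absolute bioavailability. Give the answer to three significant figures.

F = 0.232

Trapezoidal AUC_0→15.75 (oral tablet):
  [0→0.25]: (0.0+252.0)/2 × 0.25 = 31.5
  [0.25→0.75]: (252.0+531.5)/2 × 0.5 = 195.875
  [0.75→6.75]: (531.5+283.1)/2 × 6 = 2443.8
  [6.75→10.75]: (283.1+127.3)/2 × 4 = 820.8
  [10.75→11.75]: (127.3+104.2)/2 × 1 = 115.75
  [11.75→15.75]: (104.2+46.8)/2 × 4 = 302.0
  Sum = 3909.725 ng/mL·h
F = (AUC_ev/D_ev)/(AUC_iv/D_iv) = (3909.725/250)/(6750/100) = 15.6389/67.5 = 0.2317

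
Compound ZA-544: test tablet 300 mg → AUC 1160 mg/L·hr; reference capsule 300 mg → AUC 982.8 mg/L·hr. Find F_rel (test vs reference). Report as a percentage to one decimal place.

F_rel = 118.0%

F_rel = (AUC_test/D_test) / (AUC_ref/D_ref)
      = (1160/300) / (982.8/300)
      = 3.86667 / 3.276 = 1.1803 = 118.03%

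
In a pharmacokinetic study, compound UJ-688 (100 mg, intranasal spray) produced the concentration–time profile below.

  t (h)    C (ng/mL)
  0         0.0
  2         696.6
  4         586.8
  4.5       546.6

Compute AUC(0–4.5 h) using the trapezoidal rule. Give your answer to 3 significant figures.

AUC = 2260 ng/mL·h

Trapezoidal AUC_0→4.5:
  [0→2]: (0.0+696.6)/2 × 2 = 696.6
  [2→4]: (696.6+586.8)/2 × 2 = 1283.4
  [4→4.5]: (586.8+546.6)/2 × 0.5 = 283.35
  Sum = 2263.35 ng/mL·h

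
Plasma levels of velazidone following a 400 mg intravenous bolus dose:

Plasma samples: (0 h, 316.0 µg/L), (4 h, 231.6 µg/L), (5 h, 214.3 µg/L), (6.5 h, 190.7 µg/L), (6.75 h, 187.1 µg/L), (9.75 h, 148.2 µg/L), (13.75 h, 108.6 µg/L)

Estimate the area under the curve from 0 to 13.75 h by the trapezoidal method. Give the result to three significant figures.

AUC = 2690 µg/L·h

Trapezoidal AUC_0→13.75:
  [0→4]: (316.0+231.6)/2 × 4 = 1095.2
  [4→5]: (231.6+214.3)/2 × 1 = 222.95
  [5→6.5]: (214.3+190.7)/2 × 1.5 = 303.75
  [6.5→6.75]: (190.7+187.1)/2 × 0.25 = 47.225
  [6.75→9.75]: (187.1+148.2)/2 × 3 = 502.95
  [9.75→13.75]: (148.2+108.6)/2 × 4 = 513.6
  Sum = 2685.675 µg/L·h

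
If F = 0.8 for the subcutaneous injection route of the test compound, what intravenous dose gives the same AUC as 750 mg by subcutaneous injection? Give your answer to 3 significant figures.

D_iv = 600 mg

Systemic exposure from an extravascular dose = F × D_ev, so the equivalent IV dose is F × D_ev.
D_iv = F × D_ev = 0.8 × 750 = 600 mg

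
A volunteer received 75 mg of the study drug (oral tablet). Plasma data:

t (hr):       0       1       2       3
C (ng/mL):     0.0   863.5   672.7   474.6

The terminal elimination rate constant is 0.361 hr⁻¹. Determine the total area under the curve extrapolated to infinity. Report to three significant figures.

AUC = 3090 ng/mL·hr

Trapezoidal AUC_0→3:
  [0→1]: (0.0+863.5)/2 × 1 = 431.75
  [1→2]: (863.5+672.7)/2 × 1 = 768.1
  [2→3]: (672.7+474.6)/2 × 1 = 573.65
  Sum = 1773.5 ng/mL·hr
Extrapolated tail: C_last / k_e = 474.6 / 0.361 = 1314.681
AUC_0→∞ = 1773.5 + 1314.681 = 3088.181 ng/mL·hr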